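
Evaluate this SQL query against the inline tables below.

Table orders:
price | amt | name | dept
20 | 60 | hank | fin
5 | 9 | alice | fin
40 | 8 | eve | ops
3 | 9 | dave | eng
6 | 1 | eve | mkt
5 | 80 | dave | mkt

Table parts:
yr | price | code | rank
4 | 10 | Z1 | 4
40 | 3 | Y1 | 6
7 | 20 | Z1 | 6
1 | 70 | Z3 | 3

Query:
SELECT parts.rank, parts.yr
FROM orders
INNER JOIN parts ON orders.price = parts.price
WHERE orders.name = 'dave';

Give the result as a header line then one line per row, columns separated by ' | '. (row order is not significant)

== RESULT ==
parts.rank | parts.yr
6 | 40

Derivation:
After JOIN parts (2 rows):
orders.price | orders.amt | orders.name | orders.dept | parts.yr | parts.price | parts.code | parts.rank
20 | 60 | hank | fin | 7 | 20 | Z1 | 6
3 | 9 | dave | eng | 40 | 3 | Y1 | 6
After WHERE (1 rows):
orders.price | orders.amt | orders.name | orders.dept | parts.yr | parts.price | parts.code | parts.rank
3 | 9 | dave | eng | 40 | 3 | Y1 | 6
After SELECT (1 rows):
parts.rank | parts.yr
6 | 40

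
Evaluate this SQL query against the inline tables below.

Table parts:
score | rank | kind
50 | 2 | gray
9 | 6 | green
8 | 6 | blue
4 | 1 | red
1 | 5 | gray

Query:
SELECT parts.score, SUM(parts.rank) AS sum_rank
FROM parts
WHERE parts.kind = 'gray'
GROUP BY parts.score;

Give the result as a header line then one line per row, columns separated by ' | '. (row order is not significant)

After WHERE (2 rows):
parts.score | parts.rank | parts.kind
50 | 2 | gray
1 | 5 | gray
After GROUP BY (2 rows):
parts.score | sum_rank
50 | 2
1 | 5

== RESULT ==
parts.score | sum_rank
50 | 2
1 | 5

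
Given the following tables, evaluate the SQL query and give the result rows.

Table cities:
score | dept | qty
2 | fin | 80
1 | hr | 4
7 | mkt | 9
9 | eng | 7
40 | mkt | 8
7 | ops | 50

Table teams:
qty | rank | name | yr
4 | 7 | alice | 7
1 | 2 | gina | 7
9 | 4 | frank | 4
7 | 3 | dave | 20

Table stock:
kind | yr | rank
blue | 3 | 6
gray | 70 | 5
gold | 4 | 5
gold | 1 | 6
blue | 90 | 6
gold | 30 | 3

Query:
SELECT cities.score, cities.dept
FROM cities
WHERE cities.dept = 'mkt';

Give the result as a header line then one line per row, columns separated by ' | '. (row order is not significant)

== RESULT ==
cities.score | cities.dept
7 | mkt
40 | mkt

Derivation:
After WHERE (2 rows):
cities.score | cities.dept | cities.qty
7 | mkt | 9
40 | mkt | 8
After SELECT (2 rows):
cities.score | cities.dept
7 | mkt
40 | mkt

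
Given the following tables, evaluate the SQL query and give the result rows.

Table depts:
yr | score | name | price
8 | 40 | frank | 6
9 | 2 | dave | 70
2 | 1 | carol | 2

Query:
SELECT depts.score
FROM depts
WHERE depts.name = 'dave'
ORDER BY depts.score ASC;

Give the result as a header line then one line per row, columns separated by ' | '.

After WHERE (1 rows):
depts.yr | depts.score | depts.name | depts.price
9 | 2 | dave | 70
After SELECT (1 rows):
depts.score
2
After ORDER BY (1 rows):
depts.score
2

== RESULT ==
depts.score
2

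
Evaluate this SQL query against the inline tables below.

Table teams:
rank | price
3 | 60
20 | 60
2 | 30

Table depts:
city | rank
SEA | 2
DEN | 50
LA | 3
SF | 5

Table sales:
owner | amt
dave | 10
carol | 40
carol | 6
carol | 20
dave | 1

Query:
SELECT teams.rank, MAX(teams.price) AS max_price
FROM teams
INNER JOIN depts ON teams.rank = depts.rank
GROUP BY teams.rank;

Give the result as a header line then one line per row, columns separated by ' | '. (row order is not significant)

== RESULT ==
teams.rank | max_price
3 | 60
2 | 30

Derivation:
After JOIN depts (2 rows):
teams.rank | teams.price | depts.city | depts.rank
3 | 60 | LA | 3
2 | 30 | SEA | 2
After GROUP BY (2 rows):
teams.rank | max_price
3 | 60
2 | 30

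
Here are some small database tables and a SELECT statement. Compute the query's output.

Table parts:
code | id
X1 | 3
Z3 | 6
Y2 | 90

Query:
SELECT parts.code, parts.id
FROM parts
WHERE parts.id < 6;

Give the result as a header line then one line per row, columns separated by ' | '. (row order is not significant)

After WHERE (1 rows):
parts.code | parts.id
X1 | 3
After SELECT (1 rows):
parts.code | parts.id
X1 | 3

== RESULT ==
parts.code | parts.id
X1 | 3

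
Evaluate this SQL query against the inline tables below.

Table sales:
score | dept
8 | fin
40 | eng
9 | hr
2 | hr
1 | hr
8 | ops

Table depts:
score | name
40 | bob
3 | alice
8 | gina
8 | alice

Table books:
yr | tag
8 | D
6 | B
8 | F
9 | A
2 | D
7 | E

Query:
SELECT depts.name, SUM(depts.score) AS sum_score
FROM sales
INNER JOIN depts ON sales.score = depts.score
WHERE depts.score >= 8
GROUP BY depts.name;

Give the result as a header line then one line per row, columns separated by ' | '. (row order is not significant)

== RESULT ==
depts.name | sum_score
gina | 16
alice | 16
bob | 40

Derivation:
After JOIN depts (5 rows):
sales.score | sales.dept | depts.score | depts.name
8 | fin | 8 | gina
8 | fin | 8 | alice
40 | eng | 40 | bob
8 | ops | 8 | gina
8 | ops | 8 | alice
After WHERE (5 rows):
sales.score | sales.dept | depts.score | depts.name
8 | fin | 8 | gina
8 | fin | 8 | alice
40 | eng | 40 | bob
8 | ops | 8 | gina
8 | ops | 8 | alice
After GROUP BY (3 rows):
depts.name | sum_score
gina | 16
alice | 16
bob | 40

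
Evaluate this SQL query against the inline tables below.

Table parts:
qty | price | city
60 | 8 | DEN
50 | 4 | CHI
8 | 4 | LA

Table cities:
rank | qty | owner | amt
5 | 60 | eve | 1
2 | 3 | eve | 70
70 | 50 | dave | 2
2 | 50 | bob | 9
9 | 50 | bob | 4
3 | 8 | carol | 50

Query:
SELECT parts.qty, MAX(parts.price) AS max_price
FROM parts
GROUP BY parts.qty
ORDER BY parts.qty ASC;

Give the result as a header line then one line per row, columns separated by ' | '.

After GROUP BY (3 rows):
parts.qty | max_price
60 | 8
50 | 4
8 | 4
After ORDER BY (3 rows):
parts.qty | max_price
8 | 4
50 | 4
60 | 8

== RESULT ==
parts.qty | max_price
8 | 4
50 | 4
60 | 8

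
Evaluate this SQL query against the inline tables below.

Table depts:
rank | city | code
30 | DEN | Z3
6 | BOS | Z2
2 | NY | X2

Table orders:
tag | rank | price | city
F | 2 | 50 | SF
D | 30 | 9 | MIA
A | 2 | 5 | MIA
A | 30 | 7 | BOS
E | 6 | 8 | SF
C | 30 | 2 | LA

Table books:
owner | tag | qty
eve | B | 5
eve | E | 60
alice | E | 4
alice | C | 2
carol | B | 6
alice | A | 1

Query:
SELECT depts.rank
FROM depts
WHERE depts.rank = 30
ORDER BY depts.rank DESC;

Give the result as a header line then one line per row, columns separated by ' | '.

After WHERE (1 rows):
depts.rank | depts.city | depts.code
30 | DEN | Z3
After SELECT (1 rows):
depts.rank
30
After ORDER BY (1 rows):
depts.rank
30

== RESULT ==
depts.rank
30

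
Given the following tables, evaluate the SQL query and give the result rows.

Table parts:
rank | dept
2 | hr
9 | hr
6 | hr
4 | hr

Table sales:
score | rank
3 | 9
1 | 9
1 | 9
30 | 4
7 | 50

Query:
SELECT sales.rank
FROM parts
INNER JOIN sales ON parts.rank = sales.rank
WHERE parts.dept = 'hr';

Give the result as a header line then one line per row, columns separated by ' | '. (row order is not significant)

After JOIN sales (4 rows):
parts.rank | parts.dept | sales.score | sales.rank
9 | hr | 3 | 9
9 | hr | 1 | 9
9 | hr | 1 | 9
4 | hr | 30 | 4
After WHERE (4 rows):
parts.rank | parts.dept | sales.score | sales.rank
9 | hr | 3 | 9
9 | hr | 1 | 9
9 | hr | 1 | 9
4 | hr | 30 | 4
After SELECT (4 rows):
sales.rank
9
9
9
4

== RESULT ==
sales.rank
9
9
9
4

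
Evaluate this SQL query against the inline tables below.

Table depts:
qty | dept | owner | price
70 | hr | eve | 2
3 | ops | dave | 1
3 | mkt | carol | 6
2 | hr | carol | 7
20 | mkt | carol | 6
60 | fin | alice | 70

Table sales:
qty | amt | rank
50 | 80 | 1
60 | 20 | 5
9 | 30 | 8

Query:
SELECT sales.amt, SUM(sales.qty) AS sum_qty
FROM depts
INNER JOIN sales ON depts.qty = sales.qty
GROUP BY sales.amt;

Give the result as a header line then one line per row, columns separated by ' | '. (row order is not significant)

After JOIN sales (1 rows):
depts.qty | depts.dept | depts.owner | depts.price | sales.qty | sales.amt | sales.rank
60 | fin | alice | 70 | 60 | 20 | 5
After GROUP BY (1 rows):
sales.amt | sum_qty
20 | 60

== RESULT ==
sales.amt | sum_qty
20 | 60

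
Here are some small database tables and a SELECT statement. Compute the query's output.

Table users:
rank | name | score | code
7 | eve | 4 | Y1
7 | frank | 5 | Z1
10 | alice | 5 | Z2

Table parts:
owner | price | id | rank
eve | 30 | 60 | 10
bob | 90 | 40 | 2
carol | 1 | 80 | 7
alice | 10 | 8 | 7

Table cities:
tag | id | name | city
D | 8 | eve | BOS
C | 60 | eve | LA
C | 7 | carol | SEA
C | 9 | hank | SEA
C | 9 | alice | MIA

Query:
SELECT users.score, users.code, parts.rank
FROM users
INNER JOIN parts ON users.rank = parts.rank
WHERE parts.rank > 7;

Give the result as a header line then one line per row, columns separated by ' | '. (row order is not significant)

== RESULT ==
users.score | users.code | parts.rank
5 | Z2 | 10

Derivation:
After JOIN parts (5 rows):
users.rank | users.name | users.score | users.code | parts.owner | parts.price | parts.id | parts.rank
7 | eve | 4 | Y1 | carol | 1 | 80 | 7
7 | eve | 4 | Y1 | alice | 10 | 8 | 7
7 | frank | 5 | Z1 | carol | 1 | 80 | 7
7 | frank | 5 | Z1 | alice | 10 | 8 | 7
10 | alice | 5 | Z2 | eve | 30 | 60 | 10
After WHERE (1 rows):
users.rank | users.name | users.score | users.code | parts.owner | parts.price | parts.id | parts.rank
10 | alice | 5 | Z2 | eve | 30 | 60 | 10
After SELECT (1 rows):
users.score | users.code | parts.rank
5 | Z2 | 10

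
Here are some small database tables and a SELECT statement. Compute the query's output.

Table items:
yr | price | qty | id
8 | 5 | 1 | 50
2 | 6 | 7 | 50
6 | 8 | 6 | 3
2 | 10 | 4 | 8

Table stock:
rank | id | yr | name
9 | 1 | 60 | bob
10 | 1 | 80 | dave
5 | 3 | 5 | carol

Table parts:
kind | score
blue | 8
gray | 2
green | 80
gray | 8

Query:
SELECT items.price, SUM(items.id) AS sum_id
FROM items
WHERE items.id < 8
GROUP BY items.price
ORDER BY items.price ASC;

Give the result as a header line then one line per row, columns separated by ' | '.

After WHERE (1 rows):
items.yr | items.price | items.qty | items.id
6 | 8 | 6 | 3
After GROUP BY (1 rows):
items.price | sum_id
8 | 3
After ORDER BY (1 rows):
items.price | sum_id
8 | 3

== RESULT ==
items.price | sum_id
8 | 3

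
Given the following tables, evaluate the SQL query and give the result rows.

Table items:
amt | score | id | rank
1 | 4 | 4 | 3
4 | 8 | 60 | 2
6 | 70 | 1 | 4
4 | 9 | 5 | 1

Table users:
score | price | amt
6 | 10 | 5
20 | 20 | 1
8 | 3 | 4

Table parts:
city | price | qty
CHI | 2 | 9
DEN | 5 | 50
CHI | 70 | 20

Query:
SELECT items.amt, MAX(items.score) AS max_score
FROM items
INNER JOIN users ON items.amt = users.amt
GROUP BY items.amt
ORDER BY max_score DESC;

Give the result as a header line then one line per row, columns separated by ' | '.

== RESULT ==
items.amt | max_score
4 | 9
1 | 4

Derivation:
After JOIN users (3 rows):
items.amt | items.score | items.id | items.rank | users.score | users.price | users.amt
1 | 4 | 4 | 3 | 20 | 20 | 1
4 | 8 | 60 | 2 | 8 | 3 | 4
4 | 9 | 5 | 1 | 8 | 3 | 4
After GROUP BY (2 rows):
items.amt | max_score
1 | 4
4 | 9
After ORDER BY (2 rows):
items.amt | max_score
4 | 9
1 | 4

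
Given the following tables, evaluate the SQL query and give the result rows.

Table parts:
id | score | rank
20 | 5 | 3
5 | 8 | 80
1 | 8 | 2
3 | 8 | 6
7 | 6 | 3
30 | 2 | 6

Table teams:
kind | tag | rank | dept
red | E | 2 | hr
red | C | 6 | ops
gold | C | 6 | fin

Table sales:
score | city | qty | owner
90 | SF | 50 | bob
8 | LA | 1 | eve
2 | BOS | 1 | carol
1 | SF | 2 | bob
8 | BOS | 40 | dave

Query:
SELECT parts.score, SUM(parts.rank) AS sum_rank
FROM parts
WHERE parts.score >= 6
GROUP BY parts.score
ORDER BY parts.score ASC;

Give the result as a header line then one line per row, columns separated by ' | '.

After WHERE (4 rows):
parts.id | parts.score | parts.rank
5 | 8 | 80
1 | 8 | 2
3 | 8 | 6
7 | 6 | 3
After GROUP BY (2 rows):
parts.score | sum_rank
8 | 88
6 | 3
After ORDER BY (2 rows):
parts.score | sum_rank
6 | 3
8 | 88

== RESULT ==
parts.score | sum_rank
6 | 3
8 | 88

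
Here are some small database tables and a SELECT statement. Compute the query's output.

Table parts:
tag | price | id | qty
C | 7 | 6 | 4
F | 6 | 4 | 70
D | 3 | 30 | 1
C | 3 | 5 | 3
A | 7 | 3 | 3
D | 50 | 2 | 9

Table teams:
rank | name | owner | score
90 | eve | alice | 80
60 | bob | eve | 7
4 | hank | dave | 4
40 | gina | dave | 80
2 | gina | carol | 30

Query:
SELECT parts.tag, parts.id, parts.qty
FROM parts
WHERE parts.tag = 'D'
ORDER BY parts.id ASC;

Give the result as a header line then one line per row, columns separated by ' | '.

== RESULT ==
parts.tag | parts.id | parts.qty
D | 2 | 9
D | 30 | 1

Derivation:
After WHERE (2 rows):
parts.tag | parts.price | parts.id | parts.qty
D | 3 | 30 | 1
D | 50 | 2 | 9
After SELECT (2 rows):
parts.tag | parts.id | parts.qty
D | 30 | 1
D | 2 | 9
After ORDER BY (2 rows):
parts.tag | parts.id | parts.qty
D | 2 | 9
D | 30 | 1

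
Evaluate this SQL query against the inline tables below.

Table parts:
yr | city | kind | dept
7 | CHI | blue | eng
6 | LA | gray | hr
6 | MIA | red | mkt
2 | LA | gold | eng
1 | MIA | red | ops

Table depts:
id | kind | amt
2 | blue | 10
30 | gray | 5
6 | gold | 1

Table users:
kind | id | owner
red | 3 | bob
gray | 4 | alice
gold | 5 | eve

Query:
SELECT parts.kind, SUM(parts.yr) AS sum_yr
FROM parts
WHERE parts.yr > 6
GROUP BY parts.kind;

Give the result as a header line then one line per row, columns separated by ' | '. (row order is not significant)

== RESULT ==
parts.kind | sum_yr
blue | 7

Derivation:
After WHERE (1 rows):
parts.yr | parts.city | parts.kind | parts.dept
7 | CHI | blue | eng
After GROUP BY (1 rows):
parts.kind | sum_yr
blue | 7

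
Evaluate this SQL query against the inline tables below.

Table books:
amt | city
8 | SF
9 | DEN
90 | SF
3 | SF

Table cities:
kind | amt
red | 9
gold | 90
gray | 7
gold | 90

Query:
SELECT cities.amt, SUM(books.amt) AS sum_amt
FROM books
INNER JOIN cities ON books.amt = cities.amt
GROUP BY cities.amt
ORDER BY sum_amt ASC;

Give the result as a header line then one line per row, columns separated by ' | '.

After JOIN cities (3 rows):
books.amt | books.city | cities.kind | cities.amt
9 | DEN | red | 9
90 | SF | gold | 90
90 | SF | gold | 90
After GROUP BY (2 rows):
cities.amt | sum_amt
9 | 9
90 | 180
After ORDER BY (2 rows):
cities.amt | sum_amt
9 | 9
90 | 180

== RESULT ==
cities.amt | sum_amt
9 | 9
90 | 180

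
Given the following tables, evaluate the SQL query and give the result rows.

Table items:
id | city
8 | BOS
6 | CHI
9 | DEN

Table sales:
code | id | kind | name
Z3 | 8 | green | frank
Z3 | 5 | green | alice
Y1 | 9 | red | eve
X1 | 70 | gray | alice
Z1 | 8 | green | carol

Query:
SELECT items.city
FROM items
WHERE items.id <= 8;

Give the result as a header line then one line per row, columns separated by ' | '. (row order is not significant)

After WHERE (2 rows):
items.id | items.city
8 | BOS
6 | CHI
After SELECT (2 rows):
items.city
BOS
CHI

== RESULT ==
items.city
BOS
CHI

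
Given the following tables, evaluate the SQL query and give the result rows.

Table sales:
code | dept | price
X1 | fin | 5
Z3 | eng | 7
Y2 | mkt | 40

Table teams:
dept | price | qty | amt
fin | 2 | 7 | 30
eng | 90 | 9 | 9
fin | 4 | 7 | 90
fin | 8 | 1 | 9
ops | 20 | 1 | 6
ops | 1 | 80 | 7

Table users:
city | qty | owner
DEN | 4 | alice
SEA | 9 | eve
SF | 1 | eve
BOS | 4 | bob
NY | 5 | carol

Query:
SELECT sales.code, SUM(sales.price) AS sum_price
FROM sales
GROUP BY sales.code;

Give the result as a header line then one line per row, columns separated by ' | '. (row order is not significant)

After GROUP BY (3 rows):
sales.code | sum_price
X1 | 5
Z3 | 7
Y2 | 40

== RESULT ==
sales.code | sum_price
X1 | 5
Z3 | 7
Y2 | 40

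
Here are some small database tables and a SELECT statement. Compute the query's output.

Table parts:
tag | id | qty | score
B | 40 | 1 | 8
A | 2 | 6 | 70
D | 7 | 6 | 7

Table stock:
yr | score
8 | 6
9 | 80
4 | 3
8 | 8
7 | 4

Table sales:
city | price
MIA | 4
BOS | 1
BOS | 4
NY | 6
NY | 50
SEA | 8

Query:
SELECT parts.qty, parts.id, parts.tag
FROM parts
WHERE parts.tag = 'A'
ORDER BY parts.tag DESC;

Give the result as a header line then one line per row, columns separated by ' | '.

== RESULT ==
parts.qty | parts.id | parts.tag
6 | 2 | A

Derivation:
After WHERE (1 rows):
parts.tag | parts.id | parts.qty | parts.score
A | 2 | 6 | 70
After SELECT (1 rows):
parts.qty | parts.id | parts.tag
6 | 2 | A
After ORDER BY (1 rows):
parts.qty | parts.id | parts.tag
6 | 2 | A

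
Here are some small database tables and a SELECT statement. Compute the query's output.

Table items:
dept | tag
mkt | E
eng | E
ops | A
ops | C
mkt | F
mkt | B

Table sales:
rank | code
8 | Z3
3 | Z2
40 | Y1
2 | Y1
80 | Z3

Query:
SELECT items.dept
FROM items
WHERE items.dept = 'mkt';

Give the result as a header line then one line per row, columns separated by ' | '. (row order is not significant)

After WHERE (3 rows):
items.dept | items.tag
mkt | E
mkt | F
mkt | B
After SELECT (3 rows):
items.dept
mkt
mkt
mkt

== RESULT ==
items.dept
mkt
mkt
mkt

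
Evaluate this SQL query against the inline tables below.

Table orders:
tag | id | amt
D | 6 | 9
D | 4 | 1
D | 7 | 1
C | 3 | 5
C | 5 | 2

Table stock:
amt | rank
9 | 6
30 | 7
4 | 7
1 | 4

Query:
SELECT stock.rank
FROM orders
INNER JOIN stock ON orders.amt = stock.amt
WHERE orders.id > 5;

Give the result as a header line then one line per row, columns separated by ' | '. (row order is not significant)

== RESULT ==
stock.rank
6
4

Derivation:
After JOIN stock (3 rows):
orders.tag | orders.id | orders.amt | stock.amt | stock.rank
D | 6 | 9 | 9 | 6
D | 4 | 1 | 1 | 4
D | 7 | 1 | 1 | 4
After WHERE (2 rows):
orders.tag | orders.id | orders.amt | stock.amt | stock.rank
D | 6 | 9 | 9 | 6
D | 7 | 1 | 1 | 4
After SELECT (2 rows):
stock.rank
6
4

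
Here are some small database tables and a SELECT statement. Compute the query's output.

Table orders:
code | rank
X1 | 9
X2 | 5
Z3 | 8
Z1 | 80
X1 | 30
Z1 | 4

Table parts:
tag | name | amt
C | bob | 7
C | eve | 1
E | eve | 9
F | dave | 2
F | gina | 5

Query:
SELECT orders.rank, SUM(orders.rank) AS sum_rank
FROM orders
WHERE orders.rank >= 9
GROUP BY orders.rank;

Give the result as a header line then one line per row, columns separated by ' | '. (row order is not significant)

== RESULT ==
orders.rank | sum_rank
9 | 9
80 | 80
30 | 30

Derivation:
After WHERE (3 rows):
orders.code | orders.rank
X1 | 9
Z1 | 80
X1 | 30
After GROUP BY (3 rows):
orders.rank | sum_rank
9 | 9
80 | 80
30 | 30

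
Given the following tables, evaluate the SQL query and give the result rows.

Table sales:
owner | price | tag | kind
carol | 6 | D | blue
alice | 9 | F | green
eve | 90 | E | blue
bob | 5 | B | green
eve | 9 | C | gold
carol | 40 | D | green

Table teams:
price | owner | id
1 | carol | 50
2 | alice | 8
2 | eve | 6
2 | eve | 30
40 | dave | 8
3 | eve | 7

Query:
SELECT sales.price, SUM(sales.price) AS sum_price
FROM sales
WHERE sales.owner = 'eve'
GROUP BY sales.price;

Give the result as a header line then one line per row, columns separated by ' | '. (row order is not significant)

== RESULT ==
sales.price | sum_price
90 | 90
9 | 9

Derivation:
After WHERE (2 rows):
sales.owner | sales.price | sales.tag | sales.kind
eve | 90 | E | blue
eve | 9 | C | gold
After GROUP BY (2 rows):
sales.price | sum_price
90 | 90
9 | 9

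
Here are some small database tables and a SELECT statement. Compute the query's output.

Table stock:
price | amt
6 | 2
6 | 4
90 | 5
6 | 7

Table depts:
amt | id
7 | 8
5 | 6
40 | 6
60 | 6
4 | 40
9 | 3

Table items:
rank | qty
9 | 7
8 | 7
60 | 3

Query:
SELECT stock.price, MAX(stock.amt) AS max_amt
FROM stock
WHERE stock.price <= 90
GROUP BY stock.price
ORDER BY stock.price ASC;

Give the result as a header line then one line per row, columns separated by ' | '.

== RESULT ==
stock.price | max_amt
6 | 7
90 | 5

Derivation:
After WHERE (4 rows):
stock.price | stock.amt
6 | 2
6 | 4
90 | 5
6 | 7
After GROUP BY (2 rows):
stock.price | max_amt
6 | 7
90 | 5
After ORDER BY (2 rows):
stock.price | max_amt
6 | 7
90 | 5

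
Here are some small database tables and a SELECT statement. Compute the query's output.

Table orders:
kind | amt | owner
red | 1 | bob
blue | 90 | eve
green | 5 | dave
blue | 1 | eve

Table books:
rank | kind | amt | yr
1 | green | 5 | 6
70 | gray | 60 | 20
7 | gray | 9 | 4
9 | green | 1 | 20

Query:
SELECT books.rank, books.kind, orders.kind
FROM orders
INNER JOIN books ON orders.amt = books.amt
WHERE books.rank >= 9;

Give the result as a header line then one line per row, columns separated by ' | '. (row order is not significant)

After JOIN books (3 rows):
orders.kind | orders.amt | orders.owner | books.rank | books.kind | books.amt | books.yr
red | 1 | bob | 9 | green | 1 | 20
green | 5 | dave | 1 | green | 5 | 6
blue | 1 | eve | 9 | green | 1 | 20
After WHERE (2 rows):
orders.kind | orders.amt | orders.owner | books.rank | books.kind | books.amt | books.yr
red | 1 | bob | 9 | green | 1 | 20
blue | 1 | eve | 9 | green | 1 | 20
After SELECT (2 rows):
books.rank | books.kind | orders.kind
9 | green | red
9 | green | blue

== RESULT ==
books.rank | books.kind | orders.kind
9 | green | red
9 | green | blue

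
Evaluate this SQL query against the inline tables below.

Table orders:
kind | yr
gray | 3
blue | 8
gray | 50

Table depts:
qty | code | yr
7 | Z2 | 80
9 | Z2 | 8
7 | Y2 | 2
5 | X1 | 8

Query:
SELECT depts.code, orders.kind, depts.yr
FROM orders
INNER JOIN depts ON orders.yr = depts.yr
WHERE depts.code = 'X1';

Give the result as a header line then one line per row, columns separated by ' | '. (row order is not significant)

== RESULT ==
depts.code | orders.kind | depts.yr
X1 | blue | 8

Derivation:
After JOIN depts (2 rows):
orders.kind | orders.yr | depts.qty | depts.code | depts.yr
blue | 8 | 9 | Z2 | 8
blue | 8 | 5 | X1 | 8
After WHERE (1 rows):
orders.kind | orders.yr | depts.qty | depts.code | depts.yr
blue | 8 | 5 | X1 | 8
After SELECT (1 rows):
depts.code | orders.kind | depts.yr
X1 | blue | 8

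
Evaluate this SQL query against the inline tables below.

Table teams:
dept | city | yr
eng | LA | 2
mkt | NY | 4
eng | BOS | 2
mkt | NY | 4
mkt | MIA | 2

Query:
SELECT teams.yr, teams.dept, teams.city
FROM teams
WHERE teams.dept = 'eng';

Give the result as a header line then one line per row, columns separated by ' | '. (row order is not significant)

After WHERE (2 rows):
teams.dept | teams.city | teams.yr
eng | LA | 2
eng | BOS | 2
After SELECT (2 rows):
teams.yr | teams.dept | teams.city
2 | eng | LA
2 | eng | BOS

== RESULT ==
teams.yr | teams.dept | teams.city
2 | eng | LA
2 | eng | BOS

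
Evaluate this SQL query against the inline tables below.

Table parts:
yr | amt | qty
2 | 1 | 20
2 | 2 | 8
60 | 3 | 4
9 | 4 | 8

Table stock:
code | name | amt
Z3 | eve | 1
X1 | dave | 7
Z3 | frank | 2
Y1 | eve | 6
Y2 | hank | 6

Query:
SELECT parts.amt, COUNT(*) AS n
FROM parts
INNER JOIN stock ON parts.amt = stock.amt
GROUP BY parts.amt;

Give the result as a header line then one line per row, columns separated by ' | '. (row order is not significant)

== RESULT ==
parts.amt | n
1 | 1
2 | 1

Derivation:
After JOIN stock (2 rows):
parts.yr | parts.amt | parts.qty | stock.code | stock.name | stock.amt
2 | 1 | 20 | Z3 | eve | 1
2 | 2 | 8 | Z3 | frank | 2
After GROUP BY (2 rows):
parts.amt | n
1 | 1
2 | 1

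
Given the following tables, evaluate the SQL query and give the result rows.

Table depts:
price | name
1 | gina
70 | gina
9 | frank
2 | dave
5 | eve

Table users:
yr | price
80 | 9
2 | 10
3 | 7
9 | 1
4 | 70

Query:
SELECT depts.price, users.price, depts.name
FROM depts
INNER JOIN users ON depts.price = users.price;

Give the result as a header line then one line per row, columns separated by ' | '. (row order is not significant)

== RESULT ==
depts.price | users.price | depts.name
1 | 1 | gina
70 | 70 | gina
9 | 9 | frank

Derivation:
After JOIN users (3 rows):
depts.price | depts.name | users.yr | users.price
1 | gina | 9 | 1
70 | gina | 4 | 70
9 | frank | 80 | 9
After SELECT (3 rows):
depts.price | users.price | depts.name
1 | 1 | gina
70 | 70 | gina
9 | 9 | frank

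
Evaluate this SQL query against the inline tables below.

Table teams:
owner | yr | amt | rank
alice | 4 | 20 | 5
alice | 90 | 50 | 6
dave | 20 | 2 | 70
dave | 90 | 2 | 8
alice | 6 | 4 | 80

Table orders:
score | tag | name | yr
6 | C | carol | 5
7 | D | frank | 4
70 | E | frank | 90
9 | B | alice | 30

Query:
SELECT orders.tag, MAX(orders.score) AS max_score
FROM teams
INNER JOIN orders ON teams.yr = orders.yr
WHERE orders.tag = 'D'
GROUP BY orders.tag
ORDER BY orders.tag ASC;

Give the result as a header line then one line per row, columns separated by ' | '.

== RESULT ==
orders.tag | max_score
D | 7

Derivation:
After JOIN orders (3 rows):
teams.owner | teams.yr | teams.amt | teams.rank | orders.score | orders.tag | orders.name | orders.yr
alice | 4 | 20 | 5 | 7 | D | frank | 4
alice | 90 | 50 | 6 | 70 | E | frank | 90
dave | 90 | 2 | 8 | 70 | E | frank | 90
After WHERE (1 rows):
teams.owner | teams.yr | teams.amt | teams.rank | orders.score | orders.tag | orders.name | orders.yr
alice | 4 | 20 | 5 | 7 | D | frank | 4
After GROUP BY (1 rows):
orders.tag | max_score
D | 7
After ORDER BY (1 rows):
orders.tag | max_score
D | 7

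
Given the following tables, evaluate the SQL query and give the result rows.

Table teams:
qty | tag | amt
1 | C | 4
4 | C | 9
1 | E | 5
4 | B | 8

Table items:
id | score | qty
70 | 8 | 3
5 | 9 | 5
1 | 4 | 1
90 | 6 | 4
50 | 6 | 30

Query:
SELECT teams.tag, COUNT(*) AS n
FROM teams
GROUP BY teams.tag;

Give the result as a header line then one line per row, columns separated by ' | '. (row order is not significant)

After GROUP BY (3 rows):
teams.tag | n
C | 2
E | 1
B | 1

== RESULT ==
teams.tag | n
C | 2
E | 1
B | 1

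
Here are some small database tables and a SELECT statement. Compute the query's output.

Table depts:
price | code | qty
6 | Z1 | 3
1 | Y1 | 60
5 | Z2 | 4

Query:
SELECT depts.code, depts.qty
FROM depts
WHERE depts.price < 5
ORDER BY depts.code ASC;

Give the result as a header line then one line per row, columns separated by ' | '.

After WHERE (1 rows):
depts.price | depts.code | depts.qty
1 | Y1 | 60
After SELECT (1 rows):
depts.code | depts.qty
Y1 | 60
After ORDER BY (1 rows):
depts.code | depts.qty
Y1 | 60

== RESULT ==
depts.code | depts.qty
Y1 | 60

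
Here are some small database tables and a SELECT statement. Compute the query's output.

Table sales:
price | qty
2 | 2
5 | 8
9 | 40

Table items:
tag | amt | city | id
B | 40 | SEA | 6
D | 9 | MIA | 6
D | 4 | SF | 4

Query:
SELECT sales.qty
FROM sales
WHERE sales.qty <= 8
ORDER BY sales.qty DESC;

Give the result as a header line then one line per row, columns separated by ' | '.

== RESULT ==
sales.qty
8
2

Derivation:
After WHERE (2 rows):
sales.price | sales.qty
2 | 2
5 | 8
After SELECT (2 rows):
sales.qty
2
8
After ORDER BY (2 rows):
sales.qty
8
2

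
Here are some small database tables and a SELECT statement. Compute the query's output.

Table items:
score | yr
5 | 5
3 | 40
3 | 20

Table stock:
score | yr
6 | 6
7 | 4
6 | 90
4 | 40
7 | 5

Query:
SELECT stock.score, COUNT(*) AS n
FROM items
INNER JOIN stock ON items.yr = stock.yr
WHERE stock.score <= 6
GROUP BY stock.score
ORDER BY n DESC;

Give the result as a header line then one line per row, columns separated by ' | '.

After JOIN stock (2 rows):
items.score | items.yr | stock.score | stock.yr
5 | 5 | 7 | 5
3 | 40 | 4 | 40
After WHERE (1 rows):
items.score | items.yr | stock.score | stock.yr
3 | 40 | 4 | 40
After GROUP BY (1 rows):
stock.score | n
4 | 1
After ORDER BY (1 rows):
stock.score | n
4 | 1

== RESULT ==
stock.score | n
4 | 1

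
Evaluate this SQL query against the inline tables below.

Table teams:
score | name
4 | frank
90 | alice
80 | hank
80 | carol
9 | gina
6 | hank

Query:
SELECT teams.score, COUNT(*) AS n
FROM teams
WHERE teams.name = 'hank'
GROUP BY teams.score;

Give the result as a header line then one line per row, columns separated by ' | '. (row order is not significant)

== RESULT ==
teams.score | n
80 | 1
6 | 1

Derivation:
After WHERE (2 rows):
teams.score | teams.name
80 | hank
6 | hank
After GROUP BY (2 rows):
teams.score | n
80 | 1
6 | 1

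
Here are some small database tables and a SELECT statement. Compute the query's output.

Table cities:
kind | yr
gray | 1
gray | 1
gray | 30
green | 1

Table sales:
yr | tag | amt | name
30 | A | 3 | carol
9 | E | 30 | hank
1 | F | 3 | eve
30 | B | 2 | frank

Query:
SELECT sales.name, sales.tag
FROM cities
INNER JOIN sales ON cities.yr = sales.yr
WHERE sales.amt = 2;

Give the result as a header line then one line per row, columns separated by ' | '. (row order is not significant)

After JOIN sales (5 rows):
cities.kind | cities.yr | sales.yr | sales.tag | sales.amt | sales.name
gray | 1 | 1 | F | 3 | eve
gray | 1 | 1 | F | 3 | eve
gray | 30 | 30 | A | 3 | carol
gray | 30 | 30 | B | 2 | frank
green | 1 | 1 | F | 3 | eve
After WHERE (1 rows):
cities.kind | cities.yr | sales.yr | sales.tag | sales.amt | sales.name
gray | 30 | 30 | B | 2 | frank
After SELECT (1 rows):
sales.name | sales.tag
frank | B

== RESULT ==
sales.name | sales.tag
frank | B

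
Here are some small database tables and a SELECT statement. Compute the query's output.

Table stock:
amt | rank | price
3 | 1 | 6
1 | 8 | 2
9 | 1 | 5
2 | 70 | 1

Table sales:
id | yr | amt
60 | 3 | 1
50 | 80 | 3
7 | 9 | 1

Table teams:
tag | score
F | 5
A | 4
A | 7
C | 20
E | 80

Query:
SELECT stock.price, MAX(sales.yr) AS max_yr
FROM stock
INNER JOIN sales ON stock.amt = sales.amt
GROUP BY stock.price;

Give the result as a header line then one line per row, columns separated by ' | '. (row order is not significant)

After JOIN sales (3 rows):
stock.amt | stock.rank | stock.price | sales.id | sales.yr | sales.amt
3 | 1 | 6 | 50 | 80 | 3
1 | 8 | 2 | 60 | 3 | 1
1 | 8 | 2 | 7 | 9 | 1
After GROUP BY (2 rows):
stock.price | max_yr
6 | 80
2 | 9

== RESULT ==
stock.price | max_yr
6 | 80
2 | 9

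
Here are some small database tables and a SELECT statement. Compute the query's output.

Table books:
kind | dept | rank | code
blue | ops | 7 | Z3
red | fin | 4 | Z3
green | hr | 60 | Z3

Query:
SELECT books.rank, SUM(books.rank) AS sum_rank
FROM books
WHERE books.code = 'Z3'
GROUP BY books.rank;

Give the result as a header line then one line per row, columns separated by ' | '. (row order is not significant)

After WHERE (3 rows):
books.kind | books.dept | books.rank | books.code
blue | ops | 7 | Z3
red | fin | 4 | Z3
green | hr | 60 | Z3
After GROUP BY (3 rows):
books.rank | sum_rank
7 | 7
4 | 4
60 | 60

== RESULT ==
books.rank | sum_rank
7 | 7
4 | 4
60 | 60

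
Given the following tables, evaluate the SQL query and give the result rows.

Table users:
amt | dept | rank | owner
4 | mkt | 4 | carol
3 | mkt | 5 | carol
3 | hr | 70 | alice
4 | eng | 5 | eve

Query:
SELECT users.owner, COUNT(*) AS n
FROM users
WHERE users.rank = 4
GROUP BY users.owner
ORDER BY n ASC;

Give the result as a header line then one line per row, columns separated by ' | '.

== RESULT ==
users.owner | n
carol | 1

Derivation:
After WHERE (1 rows):
users.amt | users.dept | users.rank | users.owner
4 | mkt | 4 | carol
After GROUP BY (1 rows):
users.owner | n
carol | 1
After ORDER BY (1 rows):
users.owner | n
carol | 1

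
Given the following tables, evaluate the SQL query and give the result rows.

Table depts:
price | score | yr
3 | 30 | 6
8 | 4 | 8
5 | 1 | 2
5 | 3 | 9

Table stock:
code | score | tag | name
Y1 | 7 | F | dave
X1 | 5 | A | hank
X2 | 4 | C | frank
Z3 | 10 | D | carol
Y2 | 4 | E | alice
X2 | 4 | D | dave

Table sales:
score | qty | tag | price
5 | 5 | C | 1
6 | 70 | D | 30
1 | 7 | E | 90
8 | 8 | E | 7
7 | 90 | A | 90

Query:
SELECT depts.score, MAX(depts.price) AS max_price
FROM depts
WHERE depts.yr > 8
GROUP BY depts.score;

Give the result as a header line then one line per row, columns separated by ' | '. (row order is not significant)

== RESULT ==
depts.score | max_price
3 | 5

Derivation:
After WHERE (1 rows):
depts.price | depts.score | depts.yr
5 | 3 | 9
After GROUP BY (1 rows):
depts.score | max_price
3 | 5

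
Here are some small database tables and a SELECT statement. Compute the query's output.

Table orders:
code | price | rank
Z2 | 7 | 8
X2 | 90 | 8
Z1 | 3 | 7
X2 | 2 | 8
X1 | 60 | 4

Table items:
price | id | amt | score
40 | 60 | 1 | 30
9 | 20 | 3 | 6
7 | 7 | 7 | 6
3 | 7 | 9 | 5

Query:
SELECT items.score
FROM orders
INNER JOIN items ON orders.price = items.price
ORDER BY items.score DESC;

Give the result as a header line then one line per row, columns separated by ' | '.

After JOIN items (2 rows):
orders.code | orders.price | orders.rank | items.price | items.id | items.amt | items.score
Z2 | 7 | 8 | 7 | 7 | 7 | 6
Z1 | 3 | 7 | 3 | 7 | 9 | 5
After SELECT (2 rows):
items.score
6
5
After ORDER BY (2 rows):
items.score
6
5

== RESULT ==
items.score
6
5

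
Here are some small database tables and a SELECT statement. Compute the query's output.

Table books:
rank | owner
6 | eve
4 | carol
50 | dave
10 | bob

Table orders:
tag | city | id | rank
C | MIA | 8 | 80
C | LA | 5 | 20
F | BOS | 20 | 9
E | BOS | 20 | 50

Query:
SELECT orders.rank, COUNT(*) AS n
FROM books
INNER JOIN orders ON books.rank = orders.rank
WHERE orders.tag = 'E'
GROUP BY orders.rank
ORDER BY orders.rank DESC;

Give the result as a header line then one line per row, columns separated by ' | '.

== RESULT ==
orders.rank | n
50 | 1

Derivation:
After JOIN orders (1 rows):
books.rank | books.owner | orders.tag | orders.city | orders.id | orders.rank
50 | dave | E | BOS | 20 | 50
After WHERE (1 rows):
books.rank | books.owner | orders.tag | orders.city | orders.id | orders.rank
50 | dave | E | BOS | 20 | 50
After GROUP BY (1 rows):
orders.rank | n
50 | 1
After ORDER BY (1 rows):
orders.rank | n
50 | 1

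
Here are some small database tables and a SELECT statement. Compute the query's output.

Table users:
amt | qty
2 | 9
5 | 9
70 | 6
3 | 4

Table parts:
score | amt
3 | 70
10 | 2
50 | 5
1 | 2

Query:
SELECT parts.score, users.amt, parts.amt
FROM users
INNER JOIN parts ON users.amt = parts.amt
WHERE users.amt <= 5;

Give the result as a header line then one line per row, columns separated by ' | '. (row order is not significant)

After JOIN parts (4 rows):
users.amt | users.qty | parts.score | parts.amt
2 | 9 | 10 | 2
2 | 9 | 1 | 2
5 | 9 | 50 | 5
70 | 6 | 3 | 70
After WHERE (3 rows):
users.amt | users.qty | parts.score | parts.amt
2 | 9 | 10 | 2
2 | 9 | 1 | 2
5 | 9 | 50 | 5
After SELECT (3 rows):
parts.score | users.amt | parts.amt
10 | 2 | 2
1 | 2 | 2
50 | 5 | 5

== RESULT ==
parts.score | users.amt | parts.amt
10 | 2 | 2
1 | 2 | 2
50 | 5 | 5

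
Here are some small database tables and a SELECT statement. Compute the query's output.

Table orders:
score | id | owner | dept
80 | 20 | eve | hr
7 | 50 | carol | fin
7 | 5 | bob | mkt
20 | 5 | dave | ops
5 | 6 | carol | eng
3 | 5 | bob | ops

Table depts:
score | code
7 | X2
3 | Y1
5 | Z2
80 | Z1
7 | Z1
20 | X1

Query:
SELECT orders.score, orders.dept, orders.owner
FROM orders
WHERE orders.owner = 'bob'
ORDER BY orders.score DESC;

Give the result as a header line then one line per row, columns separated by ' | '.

After WHERE (2 rows):
orders.score | orders.id | orders.owner | orders.dept
7 | 5 | bob | mkt
3 | 5 | bob | ops
After SELECT (2 rows):
orders.score | orders.dept | orders.owner
7 | mkt | bob
3 | ops | bob
After ORDER BY (2 rows):
orders.score | orders.dept | orders.owner
7 | mkt | bob
3 | ops | bob

== RESULT ==
orders.score | orders.dept | orders.owner
7 | mkt | bob
3 | ops | bob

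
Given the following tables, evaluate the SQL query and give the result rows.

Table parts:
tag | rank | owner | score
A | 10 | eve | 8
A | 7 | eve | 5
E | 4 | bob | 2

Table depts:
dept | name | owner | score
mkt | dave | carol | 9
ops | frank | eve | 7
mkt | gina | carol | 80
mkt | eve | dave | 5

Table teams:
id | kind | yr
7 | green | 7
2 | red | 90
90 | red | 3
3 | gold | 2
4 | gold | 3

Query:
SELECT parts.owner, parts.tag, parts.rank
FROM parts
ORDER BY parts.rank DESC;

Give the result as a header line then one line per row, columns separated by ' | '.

== RESULT ==
parts.owner | parts.tag | parts.rank
eve | A | 10
eve | A | 7
bob | E | 4

Derivation:
After SELECT (3 rows):
parts.owner | parts.tag | parts.rank
eve | A | 10
eve | A | 7
bob | E | 4
After ORDER BY (3 rows):
parts.owner | parts.tag | parts.rank
eve | A | 10
eve | A | 7
bob | E | 4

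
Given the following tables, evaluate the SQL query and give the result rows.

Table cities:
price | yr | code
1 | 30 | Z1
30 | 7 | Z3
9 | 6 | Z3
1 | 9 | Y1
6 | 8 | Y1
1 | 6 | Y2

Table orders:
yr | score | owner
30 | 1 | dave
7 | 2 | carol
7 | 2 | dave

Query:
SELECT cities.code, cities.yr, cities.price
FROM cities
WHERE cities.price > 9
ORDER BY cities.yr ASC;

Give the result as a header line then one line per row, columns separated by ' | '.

== RESULT ==
cities.code | cities.yr | cities.price
Z3 | 7 | 30

Derivation:
After WHERE (1 rows):
cities.price | cities.yr | cities.code
30 | 7 | Z3
After SELECT (1 rows):
cities.code | cities.yr | cities.price
Z3 | 7 | 30
After ORDER BY (1 rows):
cities.code | cities.yr | cities.price
Z3 | 7 | 30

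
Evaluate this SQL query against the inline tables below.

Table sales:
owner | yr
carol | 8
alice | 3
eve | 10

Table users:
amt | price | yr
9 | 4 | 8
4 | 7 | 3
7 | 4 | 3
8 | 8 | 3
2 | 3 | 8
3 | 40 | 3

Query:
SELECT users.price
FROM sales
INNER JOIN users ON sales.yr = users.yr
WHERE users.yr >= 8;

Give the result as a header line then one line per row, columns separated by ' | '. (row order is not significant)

After JOIN users (6 rows):
sales.owner | sales.yr | users.amt | users.price | users.yr
carol | 8 | 9 | 4 | 8
carol | 8 | 2 | 3 | 8
alice | 3 | 4 | 7 | 3
alice | 3 | 7 | 4 | 3
alice | 3 | 8 | 8 | 3
alice | 3 | 3 | 40 | 3
After WHERE (2 rows):
sales.owner | sales.yr | users.amt | users.price | users.yr
carol | 8 | 9 | 4 | 8
carol | 8 | 2 | 3 | 8
After SELECT (2 rows):
users.price
4
3

== RESULT ==
users.price
4
3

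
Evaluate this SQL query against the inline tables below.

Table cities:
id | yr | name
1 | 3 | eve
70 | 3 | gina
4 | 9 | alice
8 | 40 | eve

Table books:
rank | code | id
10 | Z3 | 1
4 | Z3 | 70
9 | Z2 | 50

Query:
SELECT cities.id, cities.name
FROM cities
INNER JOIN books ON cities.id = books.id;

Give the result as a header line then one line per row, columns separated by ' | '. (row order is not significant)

== RESULT ==
cities.id | cities.name
1 | eve
70 | gina

Derivation:
After JOIN books (2 rows):
cities.id | cities.yr | cities.name | books.rank | books.code | books.id
1 | 3 | eve | 10 | Z3 | 1
70 | 3 | gina | 4 | Z3 | 70
After SELECT (2 rows):
cities.id | cities.name
1 | eve
70 | gina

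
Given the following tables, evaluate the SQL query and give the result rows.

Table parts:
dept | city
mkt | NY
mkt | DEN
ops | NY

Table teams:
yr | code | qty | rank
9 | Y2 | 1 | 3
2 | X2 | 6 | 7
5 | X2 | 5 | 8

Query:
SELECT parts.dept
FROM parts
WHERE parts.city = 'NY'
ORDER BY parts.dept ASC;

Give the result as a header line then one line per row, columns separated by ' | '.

After WHERE (2 rows):
parts.dept | parts.city
mkt | NY
ops | NY
After SELECT (2 rows):
parts.dept
mkt
ops
After ORDER BY (2 rows):
parts.dept
mkt
ops

== RESULT ==
parts.dept
mkt
ops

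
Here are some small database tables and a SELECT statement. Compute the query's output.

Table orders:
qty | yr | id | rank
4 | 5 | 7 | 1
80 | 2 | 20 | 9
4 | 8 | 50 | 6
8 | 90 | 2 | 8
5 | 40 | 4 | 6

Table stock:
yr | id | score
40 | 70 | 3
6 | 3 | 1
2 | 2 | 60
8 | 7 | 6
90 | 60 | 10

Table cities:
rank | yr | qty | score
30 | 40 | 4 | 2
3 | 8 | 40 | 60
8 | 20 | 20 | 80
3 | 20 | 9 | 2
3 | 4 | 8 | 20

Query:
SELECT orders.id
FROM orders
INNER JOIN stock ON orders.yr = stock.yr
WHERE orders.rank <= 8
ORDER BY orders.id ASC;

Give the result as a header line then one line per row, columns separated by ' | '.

After JOIN stock (4 rows):
orders.qty | orders.yr | orders.id | orders.rank | stock.yr | stock.id | stock.score
80 | 2 | 20 | 9 | 2 | 2 | 60
4 | 8 | 50 | 6 | 8 | 7 | 6
8 | 90 | 2 | 8 | 90 | 60 | 10
5 | 40 | 4 | 6 | 40 | 70 | 3
After WHERE (3 rows):
orders.qty | orders.yr | orders.id | orders.rank | stock.yr | stock.id | stock.score
4 | 8 | 50 | 6 | 8 | 7 | 6
8 | 90 | 2 | 8 | 90 | 60 | 10
5 | 40 | 4 | 6 | 40 | 70 | 3
After SELECT (3 rows):
orders.id
50
2
4
After ORDER BY (3 rows):
orders.id
2
4
50

== RESULT ==
orders.id
2
4
50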